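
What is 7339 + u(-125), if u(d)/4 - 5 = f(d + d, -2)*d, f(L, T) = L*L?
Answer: -31242641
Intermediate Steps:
f(L, T) = L²
u(d) = 20 + 16*d³ (u(d) = 20 + 4*((d + d)²*d) = 20 + 4*((2*d)²*d) = 20 + 4*((4*d²)*d) = 20 + 4*(4*d³) = 20 + 16*d³)
7339 + u(-125) = 7339 + (20 + 16*(-125)³) = 7339 + (20 + 16*(-1953125)) = 7339 + (20 - 31250000) = 7339 - 31249980 = -31242641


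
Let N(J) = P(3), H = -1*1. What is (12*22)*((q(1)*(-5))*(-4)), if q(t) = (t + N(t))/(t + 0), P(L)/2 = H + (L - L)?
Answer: -5280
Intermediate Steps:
H = -1
P(L) = -2 (P(L) = 2*(-1 + (L - L)) = 2*(-1 + 0) = 2*(-1) = -2)
N(J) = -2
q(t) = (-2 + t)/t (q(t) = (t - 2)/(t + 0) = (-2 + t)/t)
(12*22)*((q(1)*(-5))*(-4)) = (12*22)*((((-2 + 1)/1)*(-5))*(-4)) = 264*(((1*(-1))*(-5))*(-4)) = 264*(-1*(-5)*(-4)) = 264*(5*(-4)) = 264*(-20) = -5280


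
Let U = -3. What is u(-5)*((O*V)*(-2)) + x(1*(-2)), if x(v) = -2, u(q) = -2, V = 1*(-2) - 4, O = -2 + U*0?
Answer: 46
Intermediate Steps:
O = -2 (O = -2 - 3*0 = -2 + 0 = -2)
V = -6 (V = -2 - 4 = -6)
u(-5)*((O*V)*(-2)) + x(1*(-2)) = -2*(-2*(-6))*(-2) - 2 = -24*(-2) - 2 = -2*(-24) - 2 = 48 - 2 = 46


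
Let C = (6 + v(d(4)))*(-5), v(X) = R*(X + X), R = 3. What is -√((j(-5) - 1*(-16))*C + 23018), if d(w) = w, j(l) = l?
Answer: -2*√5342 ≈ -146.18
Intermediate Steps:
v(X) = 6*X (v(X) = 3*(X + X) = 3*(2*X) = 6*X)
C = -150 (C = (6 + 6*4)*(-5) = (6 + 24)*(-5) = 30*(-5) = -150)
-√((j(-5) - 1*(-16))*C + 23018) = -√((-5 - 1*(-16))*(-150) + 23018) = -√((-5 + 16)*(-150) + 23018) = -√(11*(-150) + 23018) = -√(-1650 + 23018) = -√21368 = -2*√5342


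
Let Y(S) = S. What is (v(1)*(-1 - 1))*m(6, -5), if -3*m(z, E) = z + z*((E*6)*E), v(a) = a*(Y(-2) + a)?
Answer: -604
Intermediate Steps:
v(a) = a*(-2 + a)
m(z, E) = -z/3 - 2*z*E² (m(z, E) = -(z + z*((E*6)*E))/3 = -(z + z*((6*E)*E))/3 = -(z + z*(6*E²))/3 = -(z + 6*z*E²)/3 = -z/3 - 2*z*E²)
(v(1)*(-1 - 1))*m(6, -5) = ((1*(-2 + 1))*(-1 - 1))*(-⅓*6*(1 + 6*(-5)²)) = ((1*(-1))*(-2))*(-⅓*6*(1 + 6*25)) = (-1*(-2))*(-⅓*6*(1 + 150)) = 2*(-⅓*6*151) = 2*(-302) = -604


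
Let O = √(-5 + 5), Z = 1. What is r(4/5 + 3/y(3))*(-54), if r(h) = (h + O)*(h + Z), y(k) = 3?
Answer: -6804/25 ≈ -272.16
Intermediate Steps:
O = 0 (O = √0 = 0)
r(h) = h*(1 + h) (r(h) = (h + 0)*(h + 1) = h*(1 + h))
r(4/5 + 3/y(3))*(-54) = ((4/5 + 3/3)*(1 + (4/5 + 3/3)))*(-54) = ((4*(⅕) + 3*(⅓))*(1 + (4*(⅕) + 3*(⅓))))*(-54) = ((⅘ + 1)*(1 + (⅘ + 1)))*(-54) = (9*(1 + 9/5)/5)*(-54) = ((9/5)*(14/5))*(-54) = (126/25)*(-54) = -6804/25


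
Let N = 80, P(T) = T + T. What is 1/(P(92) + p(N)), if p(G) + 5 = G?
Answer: 1/259 ≈ 0.0038610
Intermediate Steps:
P(T) = 2*T
p(G) = -5 + G
1/(P(92) + p(N)) = 1/(2*92 + (-5 + 80)) = 1/(184 + 75) = 1/259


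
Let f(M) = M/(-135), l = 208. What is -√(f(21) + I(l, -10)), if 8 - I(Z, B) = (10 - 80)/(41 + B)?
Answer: -√2184415/465 ≈ -3.1784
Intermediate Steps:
f(M) = -M/135 (f(M) = M*(-1/135) = -M/135)
I(Z, B) = 8 + 70/(41 + B) (I(Z, B) = 8 - (10 - 80)/(41 + B) = 8 - (-70)/(41 + B) = 8 + 70/(41 + B))
-√(f(21) + I(l, -10)) = -√(-1/135*21 + 2*(199 + 4*(-10))/(41 - 10)) = -√(-7/45 + 2*(199 - 40)/31) = -√(-7/45 + 2*(1/31)*159) = -√(-7/45 + 318/31) = -√(14093/1395) = -√2184415/465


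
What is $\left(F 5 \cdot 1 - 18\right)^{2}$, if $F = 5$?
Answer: $49$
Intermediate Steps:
$\left(F 5 \cdot 1 - 18\right)^{2} = \left(5 \cdot 5 \cdot 1 - 18\right)^{2} = \left(25 \cdot 1 - 18\right)^{2} = \left(25 - 18\right)^{2} = 7^{2} = 49$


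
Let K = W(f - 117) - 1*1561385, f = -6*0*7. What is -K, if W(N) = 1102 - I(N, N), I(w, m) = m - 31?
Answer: 1560135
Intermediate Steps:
I(w, m) = -31 + m
f = 0 (f = 0*7 = 0)
W(N) = 1133 - N (W(N) = 1102 - (-31 + N) = 1102 + (31 - N) = 1133 - N)
K = -1560135 (K = (1133 - (0 - 117)) - 1*1561385 = (1133 - 1*(-117)) - 1561385 = (1133 + 117) - 1561385 = 1250 - 1561385 = -1560135)
-K = -1*(-1560135) = 1560135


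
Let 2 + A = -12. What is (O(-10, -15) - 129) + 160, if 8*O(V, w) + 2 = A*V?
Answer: 193/4 ≈ 48.250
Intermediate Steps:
A = -14 (A = -2 - 12 = -14)
O(V, w) = -¼ - 7*V/4 (O(V, w) = -¼ + (-14*V)/8 = -¼ - 7*V/4)
(O(-10, -15) - 129) + 160 = ((-¼ - 7/4*(-10)) - 129) + 160 = ((-¼ + 35/2) - 129) + 160 = (69/4 - 129) + 160 = -447/4 + 160 = 193/4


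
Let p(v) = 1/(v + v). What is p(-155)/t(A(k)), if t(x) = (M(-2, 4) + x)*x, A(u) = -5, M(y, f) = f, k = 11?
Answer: -1/1550 ≈ -0.00064516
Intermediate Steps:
p(v) = 1/(2*v)
t(x) = x*(4 + x) (t(x) = (4 + x)*x = x*(4 + x))
p(-155)/t(A(k)) = ((½)/(-155))/((-5*(4 - 5))) = ((½)*(-1/155))/((-5*(-1))) = -1/310/5 = -1/310*⅕ = -1/1550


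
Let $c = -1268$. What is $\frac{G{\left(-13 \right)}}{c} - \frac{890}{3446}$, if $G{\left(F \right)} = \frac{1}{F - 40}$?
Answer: $- \frac{29904057}{115792492} \approx -0.25826$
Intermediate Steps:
$G{\left(F \right)} = \frac{1}{-40 + F}$
$\frac{G{\left(-13 \right)}}{c} - \frac{890}{3446} = \frac{1}{\left(-40 - 13\right) \left(-1268\right)} - \frac{890}{3446} = \frac{1}{-53} \left(- \frac{1}{1268}\right) - \frac{445}{1723} = \left(- \frac{1}{53}\right) \left(- \frac{1}{1268}\right) - \frac{445}{1723} = \frac{1}{67204} - \frac{445}{1723} = - \frac{29904057}{115792492}$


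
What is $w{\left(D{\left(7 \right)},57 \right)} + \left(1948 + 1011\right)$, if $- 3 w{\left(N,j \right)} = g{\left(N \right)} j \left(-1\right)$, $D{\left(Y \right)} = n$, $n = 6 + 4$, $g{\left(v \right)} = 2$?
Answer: $2997$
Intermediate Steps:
$n = 10$
$D{\left(Y \right)} = 10$
$w{\left(N,j \right)} = \frac{2 j}{3}$ ($w{\left(N,j \right)} = - \frac{2 j \left(-1\right)}{3} = - \frac{\left(-2\right) j}{3} = \frac{2 j}{3}$)
$w{\left(D{\left(7 \right)},57 \right)} + \left(1948 + 1011\right) = \frac{2}{3} \cdot 57 + \left(1948 + 1011\right) = 38 + 2959 = 2997$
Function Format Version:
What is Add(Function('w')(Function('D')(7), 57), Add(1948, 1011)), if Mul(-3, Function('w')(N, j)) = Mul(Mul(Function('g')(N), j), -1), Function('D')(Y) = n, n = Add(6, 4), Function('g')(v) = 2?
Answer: 2997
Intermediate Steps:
n = 10
Function('D')(Y) = 10
Function('w')(N, j) = Mul(Rational(2, 3), j) (Function('w')(N, j) = Mul(Rational(-1, 3), Mul(Mul(2, j), -1)) = Mul(Rational(-1, 3), Mul(-2, j)) = Mul(Rational(2, 3), j))
Add(Function('w')(Function('D')(7), 57), Add(1948, 1011)) = Add(Mul(Rational(2, 3), 57), Add(1948, 1011)) = Add(38, 2959) = 2997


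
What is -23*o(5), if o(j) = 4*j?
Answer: -460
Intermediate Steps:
-23*o(5) = -92*5 = -23*20 = -460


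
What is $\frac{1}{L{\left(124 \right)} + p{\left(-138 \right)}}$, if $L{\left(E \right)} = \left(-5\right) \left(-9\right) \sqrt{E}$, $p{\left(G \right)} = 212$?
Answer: $- \frac{53}{51539} + \frac{45 \sqrt{31}}{103078} \approx 0.0014023$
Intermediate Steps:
$L{\left(E \right)} = 45 \sqrt{E}$
$\frac{1}{L{\left(124 \right)} + p{\left(-138 \right)}} = \frac{1}{45 \sqrt{124} + 212} = \frac{1}{45 \cdot 2 \sqrt{31} + 212} = \frac{1}{90 \sqrt{31} + 212} = \frac{1}{212 + 90 \sqrt{31}}$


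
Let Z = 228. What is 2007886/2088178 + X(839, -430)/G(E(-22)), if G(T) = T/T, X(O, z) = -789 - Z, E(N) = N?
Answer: -1060834570/1044089 ≈ -1016.0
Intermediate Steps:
X(O, z) = -1017 (X(O, z) = -789 - 1*228 = -789 - 228 = -1017)
G(T) = 1
2007886/2088178 + X(839, -430)/G(E(-22)) = 2007886/2088178 - 1017/1 = 2007886*(1/2088178) - 1017*1 = 1003943/1044089 - 1017 = -1060834570/1044089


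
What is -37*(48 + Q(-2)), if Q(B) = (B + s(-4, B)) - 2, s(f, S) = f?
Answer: -1480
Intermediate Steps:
Q(B) = -6 + B (Q(B) = (B - 4) - 2 = (-4 + B) - 2 = -6 + B)
-37*(48 + Q(-2)) = -37*(48 + (-6 - 2)) = -37*(48 - 8) = -37*40 = -1480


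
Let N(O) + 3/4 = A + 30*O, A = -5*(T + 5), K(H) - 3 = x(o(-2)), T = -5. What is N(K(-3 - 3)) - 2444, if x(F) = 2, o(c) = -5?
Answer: -9179/4 ≈ -2294.8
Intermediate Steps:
K(H) = 5 (K(H) = 3 + 2 = 5)
A = 0 (A = -5*(-5 + 5) = -5*0 = 0)
N(O) = -¾ + 30*O (N(O) = -¾ + (0 + 30*O) = -¾ + 30*O)
N(K(-3 - 3)) - 2444 = (-¾ + 30*5) - 2444 = (-¾ + 150) - 2444 = 597/4 - 2444 = -9179/4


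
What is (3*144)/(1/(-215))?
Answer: -92880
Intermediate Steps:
(3*144)/(1/(-215)) = 432/(-1/215) = 432*(-215) = -92880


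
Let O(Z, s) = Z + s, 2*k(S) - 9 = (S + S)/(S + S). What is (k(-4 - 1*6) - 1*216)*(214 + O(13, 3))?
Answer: -48530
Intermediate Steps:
k(S) = 5 (k(S) = 9/2 + ((S + S)/(S + S))/2 = 9/2 + ((2*S)/((2*S)))/2 = 9/2 + ((2*S)*(1/(2*S)))/2 = 9/2 + (½)*1 = 9/2 + ½ = 5)
(k(-4 - 1*6) - 1*216)*(214 + O(13, 3)) = (5 - 1*216)*(214 + (13 + 3)) = (5 - 216)*(214 + 16) = -211*230 = -48530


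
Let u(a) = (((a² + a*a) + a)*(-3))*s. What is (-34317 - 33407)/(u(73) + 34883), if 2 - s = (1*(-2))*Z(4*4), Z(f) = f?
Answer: 67724/1059679 ≈ 0.063910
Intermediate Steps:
s = 34 (s = 2 - 1*(-2)*4*4 = 2 - (-2)*16 = 2 - 1*(-32) = 2 + 32 = 34)
u(a) = -204*a² - 102*a (u(a) = (((a² + a*a) + a)*(-3))*34 = (((a² + a²) + a)*(-3))*34 = ((2*a² + a)*(-3))*34 = ((a + 2*a²)*(-3))*34 = (-6*a² - 3*a)*34 = -204*a² - 102*a)
(-34317 - 33407)/(u(73) + 34883) = (-34317 - 33407)/(-102*73*(1 + 2*73) + 34883) = -67724/(-102*73*(1 + 146) + 34883) = -67724/(-102*73*147 + 34883) = -67724/(-1094562 + 34883) = -67724/(-1059679) = -67724*(-1/1059679) = 67724/1059679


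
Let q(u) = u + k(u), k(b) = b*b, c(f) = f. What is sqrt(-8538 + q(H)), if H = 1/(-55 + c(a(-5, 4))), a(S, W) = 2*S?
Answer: 7*I*sqrt(736186)/65 ≈ 92.401*I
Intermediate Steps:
k(b) = b**2
H = -1/65 (H = 1/(-55 + 2*(-5)) = 1/(-55 - 10) = 1/(-65) = -1/65 ≈ -0.015385)
q(u) = u + u**2
sqrt(-8538 + q(H)) = sqrt(-8538 - (1 - 1/65)/65) = sqrt(-8538 - 1/65*64/65) = sqrt(-8538 - 64/4225) = sqrt(-36073114/4225) = 7*I*sqrt(736186)/65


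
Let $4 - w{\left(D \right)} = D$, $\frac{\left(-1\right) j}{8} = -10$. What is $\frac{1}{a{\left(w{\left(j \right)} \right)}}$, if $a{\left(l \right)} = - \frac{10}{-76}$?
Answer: $\frac{38}{5} \approx 7.6$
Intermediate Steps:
$j = 80$ ($j = \left(-8\right) \left(-10\right) = 80$)
$w{\left(D \right)} = 4 - D$
$a{\left(l \right)} = \frac{5}{38}$ ($a{\left(l \right)} = \left(-10\right) \left(- \frac{1}{76}\right) = \frac{5}{38}$)
$\frac{1}{a{\left(w{\left(j \right)} \right)}} = \frac{1}{\frac{5}{38}} = \frac{38}{5}$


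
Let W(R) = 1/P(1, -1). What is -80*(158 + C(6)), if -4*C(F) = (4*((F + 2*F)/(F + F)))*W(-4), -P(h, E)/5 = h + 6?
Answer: -88504/7 ≈ -12643.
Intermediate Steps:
P(h, E) = -30 - 5*h (P(h, E) = -5*(h + 6) = -5*(6 + h) = -30 - 5*h)
W(R) = -1/35 (W(R) = 1/(-30 - 5*1) = 1/(-30 - 5) = 1/(-35) = -1/35)
C(F) = 3/70 (C(F) = -4*((F + 2*F)/(F + F))*(-1)/(4*35) = -4*((3*F)/((2*F)))*(-1)/(4*35) = -4*((3*F)*(1/(2*F)))*(-1)/(4*35) = -4*(3/2)*(-1)/(4*35) = -3*(-1)/(2*35) = -1/4*(-6/35) = 3/70)
-80*(158 + C(6)) = -80*(158 + 3/70) = -80*11063/70 = -88504/7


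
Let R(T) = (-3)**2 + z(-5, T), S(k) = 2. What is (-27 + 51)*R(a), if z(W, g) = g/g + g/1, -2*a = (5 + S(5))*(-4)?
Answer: 576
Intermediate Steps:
a = 14 (a = -(5 + 2)*(-4)/2 = -7*(-4)/2 = -1/2*(-28) = 14)
z(W, g) = 1 + g (z(W, g) = 1 + g*1 = 1 + g)
R(T) = 10 + T (R(T) = (-3)**2 + (1 + T) = 9 + (1 + T) = 10 + T)
(-27 + 51)*R(a) = (-27 + 51)*(10 + 14) = 24*24 = 576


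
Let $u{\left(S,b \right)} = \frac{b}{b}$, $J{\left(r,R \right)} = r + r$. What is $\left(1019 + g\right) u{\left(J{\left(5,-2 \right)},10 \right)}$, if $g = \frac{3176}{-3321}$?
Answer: $\frac{3380923}{3321} \approx 1018.0$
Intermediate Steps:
$J{\left(r,R \right)} = 2 r$
$u{\left(S,b \right)} = 1$
$g = - \frac{3176}{3321}$ ($g = 3176 \left(- \frac{1}{3321}\right) = - \frac{3176}{3321} \approx -0.95634$)
$\left(1019 + g\right) u{\left(J{\left(5,-2 \right)},10 \right)} = \left(1019 - \frac{3176}{3321}\right) 1 = \frac{3380923}{3321} \cdot 1 = \frac{3380923}{3321}$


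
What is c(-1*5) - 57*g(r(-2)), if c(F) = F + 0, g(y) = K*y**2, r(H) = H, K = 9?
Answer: -2057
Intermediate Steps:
g(y) = 9*y**2
c(F) = F
c(-1*5) - 57*g(r(-2)) = -1*5 - 513*(-2)**2 = -5 - 513*4 = -5 - 57*36 = -5 - 2052 = -2057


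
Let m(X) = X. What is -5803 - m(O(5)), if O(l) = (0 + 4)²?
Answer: -5819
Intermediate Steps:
O(l) = 16 (O(l) = 4² = 16)
-5803 - m(O(5)) = -5803 - 1*16 = -5803 - 16 = -5819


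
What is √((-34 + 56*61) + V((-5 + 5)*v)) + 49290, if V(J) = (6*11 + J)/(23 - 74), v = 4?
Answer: 49290 + 8*√15266/17 ≈ 49348.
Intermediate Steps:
V(J) = -22/17 - J/51 (V(J) = (66 + J)/(-51) = (66 + J)*(-1/51) = -22/17 - J/51)
√((-34 + 56*61) + V((-5 + 5)*v)) + 49290 = √((-34 + 56*61) + (-22/17 - (-5 + 5)*4/51)) + 49290 = √((-34 + 3416) + (-22/17 - 0*4)) + 49290 = √(3382 + (-22/17 - 1/51*0)) + 49290 = √(3382 + (-22/17 + 0)) + 49290 = √(3382 - 22/17) + 49290 = √(57472/17) + 49290 = 8*√15266/17 + 49290 = 49290 + 8*√15266/17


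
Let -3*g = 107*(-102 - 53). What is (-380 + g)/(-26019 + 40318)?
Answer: 15445/42897 ≈ 0.36005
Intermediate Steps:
g = 16585/3 (g = -107*(-102 - 53)/3 = -107*(-155)/3 = -⅓*(-16585) = 16585/3 ≈ 5528.3)
(-380 + g)/(-26019 + 40318) = (-380 + 16585/3)/(-26019 + 40318) = (15445/3)/14299 = (15445/3)*(1/14299) = 15445/42897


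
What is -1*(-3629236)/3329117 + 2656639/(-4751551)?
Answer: 8400237887273/15818469210467 ≈ 0.53104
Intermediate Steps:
-1*(-3629236)/3329117 + 2656639/(-4751551) = 3629236*(1/3329117) + 2656639*(-1/4751551) = 3629236/3329117 - 2656639/4751551 = 8400237887273/15818469210467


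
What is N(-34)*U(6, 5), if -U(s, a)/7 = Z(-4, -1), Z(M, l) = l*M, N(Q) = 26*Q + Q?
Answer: 25704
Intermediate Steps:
N(Q) = 27*Q
Z(M, l) = M*l
U(s, a) = -28 (U(s, a) = -(-28)*(-1) = -7*4 = -28)
N(-34)*U(6, 5) = (27*(-34))*(-28) = -918*(-28) = 25704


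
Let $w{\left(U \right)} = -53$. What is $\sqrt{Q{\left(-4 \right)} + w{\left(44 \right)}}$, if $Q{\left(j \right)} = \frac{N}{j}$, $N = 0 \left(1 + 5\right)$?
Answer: $i \sqrt{53} \approx 7.2801 i$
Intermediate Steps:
$N = 0$ ($N = 0 \cdot 6 = 0$)
$Q{\left(j \right)} = 0$ ($Q{\left(j \right)} = \frac{0}{j} = 0$)
$\sqrt{Q{\left(-4 \right)} + w{\left(44 \right)}} = \sqrt{0 - 53} = \sqrt{-53} = i \sqrt{53}$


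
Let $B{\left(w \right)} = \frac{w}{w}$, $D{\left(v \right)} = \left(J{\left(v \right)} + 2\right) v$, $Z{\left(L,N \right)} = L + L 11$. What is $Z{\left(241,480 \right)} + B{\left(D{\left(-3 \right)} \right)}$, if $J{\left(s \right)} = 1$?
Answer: $2893$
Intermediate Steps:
$Z{\left(L,N \right)} = 12 L$ ($Z{\left(L,N \right)} = L + 11 L = 12 L$)
$D{\left(v \right)} = 3 v$ ($D{\left(v \right)} = \left(1 + 2\right) v = 3 v$)
$B{\left(w \right)} = 1$
$Z{\left(241,480 \right)} + B{\left(D{\left(-3 \right)} \right)} = 12 \cdot 241 + 1 = 2892 + 1 = 2893$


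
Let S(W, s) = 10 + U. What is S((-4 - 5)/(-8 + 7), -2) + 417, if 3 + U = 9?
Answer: 433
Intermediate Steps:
U = 6 (U = -3 + 9 = 6)
S(W, s) = 16 (S(W, s) = 10 + 6 = 16)
S((-4 - 5)/(-8 + 7), -2) + 417 = 16 + 417 = 433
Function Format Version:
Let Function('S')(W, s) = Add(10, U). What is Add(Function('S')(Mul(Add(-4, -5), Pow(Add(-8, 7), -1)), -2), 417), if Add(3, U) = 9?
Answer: 433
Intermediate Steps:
U = 6 (U = Add(-3, 9) = 6)
Function('S')(W, s) = 16 (Function('S')(W, s) = Add(10, 6) = 16)
Add(Function('S')(Mul(Add(-4, -5), Pow(Add(-8, 7), -1)), -2), 417) = Add(16, 417) = 433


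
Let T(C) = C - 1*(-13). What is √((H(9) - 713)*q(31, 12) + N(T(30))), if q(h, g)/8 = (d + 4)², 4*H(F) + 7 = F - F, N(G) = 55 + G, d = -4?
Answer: 7*√2 ≈ 9.8995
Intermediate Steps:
T(C) = 13 + C (T(C) = C + 13 = 13 + C)
H(F) = -7/4 (H(F) = -7/4 + (F - F)/4 = -7/4 + (¼)*0 = -7/4 + 0 = -7/4)
q(h, g) = 0 (q(h, g) = 8*(-4 + 4)² = 8*0² = 8*0 = 0)
√((H(9) - 713)*q(31, 12) + N(T(30))) = √((-7/4 - 713)*0 + (55 + (13 + 30))) = √(-2859/4*0 + (55 + 43)) = √(0 + 98) = √98 = 7*√2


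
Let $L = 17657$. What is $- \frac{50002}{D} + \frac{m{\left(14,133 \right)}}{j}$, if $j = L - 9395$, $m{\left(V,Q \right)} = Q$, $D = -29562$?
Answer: $\frac{69508045}{40706874} \approx 1.7075$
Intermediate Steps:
$j = 8262$ ($j = 17657 - 9395 = 8262$)
$- \frac{50002}{D} + \frac{m{\left(14,133 \right)}}{j} = - \frac{50002}{-29562} + \frac{133}{8262} = \left(-50002\right) \left(- \frac{1}{29562}\right) + 133 \cdot \frac{1}{8262} = \frac{25001}{14781} + \frac{133}{8262} = \frac{69508045}{40706874}$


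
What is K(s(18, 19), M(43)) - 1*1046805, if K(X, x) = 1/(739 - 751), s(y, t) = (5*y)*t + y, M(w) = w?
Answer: -12561661/12 ≈ -1.0468e+6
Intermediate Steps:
s(y, t) = y + 5*t*y (s(y, t) = 5*t*y + y = y + 5*t*y)
K(X, x) = -1/12 (K(X, x) = 1/(-12) = -1/12)
K(s(18, 19), M(43)) - 1*1046805 = -1/12 - 1*1046805 = -1/12 - 1046805 = -12561661/12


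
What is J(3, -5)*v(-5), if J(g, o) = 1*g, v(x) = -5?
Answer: -15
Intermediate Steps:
J(g, o) = g
J(3, -5)*v(-5) = 3*(-5) = -15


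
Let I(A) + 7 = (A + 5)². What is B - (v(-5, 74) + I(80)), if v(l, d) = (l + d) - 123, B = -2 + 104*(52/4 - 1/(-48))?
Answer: -34871/6 ≈ -5811.8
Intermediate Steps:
I(A) = -7 + (5 + A)² (I(A) = -7 + (A + 5)² = -7 + (5 + A)²)
B = 8113/6 (B = -2 + 104*(52*(¼) - 1*(-1/48)) = -2 + 104*(13 + 1/48) = -2 + 104*(625/48) = -2 + 8125/6 = 8113/6 ≈ 1352.2)
v(l, d) = -123 + d + l (v(l, d) = (d + l) - 123 = -123 + d + l)
B - (v(-5, 74) + I(80)) = 8113/6 - ((-123 + 74 - 5) + (-7 + (5 + 80)²)) = 8113/6 - (-54 + (-7 + 85²)) = 8113/6 - (-54 + (-7 + 7225)) = 8113/6 - (-54 + 7218) = 8113/6 - 1*7164 = 8113/6 - 7164 = -34871/6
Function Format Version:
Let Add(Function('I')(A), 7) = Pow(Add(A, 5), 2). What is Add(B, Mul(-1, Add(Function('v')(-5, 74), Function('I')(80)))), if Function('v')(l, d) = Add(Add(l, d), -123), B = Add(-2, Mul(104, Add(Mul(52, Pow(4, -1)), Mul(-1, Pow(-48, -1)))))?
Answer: Rational(-34871, 6) ≈ -5811.8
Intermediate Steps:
Function('I')(A) = Add(-7, Pow(Add(5, A), 2)) (Function('I')(A) = Add(-7, Pow(Add(A, 5), 2)) = Add(-7, Pow(Add(5, A), 2)))
B = Rational(8113, 6) (B = Add(-2, Mul(104, Add(Mul(52, Rational(1, 4)), Mul(-1, Rational(-1, 48))))) = Add(-2, Mul(104, Add(13, Rational(1, 48)))) = Add(-2, Mul(104, Rational(625, 48))) = Add(-2, Rational(8125, 6)) = Rational(8113, 6) ≈ 1352.2)
Function('v')(l, d) = Add(-123, d, l) (Function('v')(l, d) = Add(Add(d, l), -123) = Add(-123, d, l))
Add(B, Mul(-1, Add(Function('v')(-5, 74), Function('I')(80)))) = Add(Rational(8113, 6), Mul(-1, Add(Add(-123, 74, -5), Add(-7, Pow(Add(5, 80), 2))))) = Add(Rational(8113, 6), Mul(-1, Add(-54, Add(-7, Pow(85, 2))))) = Add(Rational(8113, 6), Mul(-1, Add(-54, Add(-7, 7225)))) = Add(Rational(8113, 6), Mul(-1, Add(-54, 7218))) = Add(Rational(8113, 6), Mul(-1, 7164)) = Add(Rational(8113, 6), -7164) = Rational(-34871, 6)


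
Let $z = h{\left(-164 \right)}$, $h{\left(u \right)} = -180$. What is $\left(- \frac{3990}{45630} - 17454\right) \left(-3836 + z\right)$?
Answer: $\frac{106615430672}{1521} \approx 7.0096 \cdot 10^{7}$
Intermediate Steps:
$z = -180$
$\left(- \frac{3990}{45630} - 17454\right) \left(-3836 + z\right) = \left(- \frac{3990}{45630} - 17454\right) \left(-3836 - 180\right) = \left(\left(-3990\right) \frac{1}{45630} - 17454\right) \left(-4016\right) = \left(- \frac{133}{1521} - 17454\right) \left(-4016\right) = \left(- \frac{26547667}{1521}\right) \left(-4016\right) = \frac{106615430672}{1521}$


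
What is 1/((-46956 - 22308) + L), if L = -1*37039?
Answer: -1/106303 ≈ -9.4071e-6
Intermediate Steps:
L = -37039
1/((-46956 - 22308) + L) = 1/((-46956 - 22308) - 37039) = 1/(-69264 - 37039) = 1/(-106303) = -1/106303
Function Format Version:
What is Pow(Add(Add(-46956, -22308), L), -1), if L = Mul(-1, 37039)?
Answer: Rational(-1, 106303) ≈ -9.4071e-6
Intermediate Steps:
L = -37039
Pow(Add(Add(-46956, -22308), L), -1) = Pow(Add(Add(-46956, -22308), -37039), -1) = Pow(Add(-69264, -37039), -1) = Pow(-106303, -1) = Rational(-1, 106303)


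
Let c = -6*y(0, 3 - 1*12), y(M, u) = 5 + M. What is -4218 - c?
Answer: -4188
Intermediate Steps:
c = -30 (c = -6*(5 + 0) = -6*5 = -30)
-4218 - c = -4218 - 1*(-30) = -4218 + 30 = -4188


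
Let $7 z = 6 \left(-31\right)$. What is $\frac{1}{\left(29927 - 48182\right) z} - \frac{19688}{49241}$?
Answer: $- \frac{66848881153}{167194368630} \approx -0.39983$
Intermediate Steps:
$z = - \frac{186}{7}$ ($z = \frac{6 \left(-31\right)}{7} = \frac{1}{7} \left(-186\right) = - \frac{186}{7} \approx -26.571$)
$\frac{1}{\left(29927 - 48182\right) z} - \frac{19688}{49241} = \frac{1}{\left(29927 - 48182\right) \left(- \frac{186}{7}\right)} - \frac{19688}{49241} = \frac{1}{-18255} \left(- \frac{7}{186}\right) - \frac{19688}{49241} = \left(- \frac{1}{18255}\right) \left(- \frac{7}{186}\right) - \frac{19688}{49241} = \frac{7}{3395430} - \frac{19688}{49241} = - \frac{66848881153}{167194368630}$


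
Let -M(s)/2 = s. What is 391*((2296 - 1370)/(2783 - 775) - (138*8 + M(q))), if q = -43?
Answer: -466970127/1004 ≈ -4.6511e+5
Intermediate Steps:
M(s) = -2*s
391*((2296 - 1370)/(2783 - 775) - (138*8 + M(q))) = 391*((2296 - 1370)/(2783 - 775) - (138*8 - 2*(-43))) = 391*(926/2008 - (1104 + 86)) = 391*(926*(1/2008) - 1*1190) = 391*(463/1004 - 1190) = 391*(-1194297/1004) = -466970127/1004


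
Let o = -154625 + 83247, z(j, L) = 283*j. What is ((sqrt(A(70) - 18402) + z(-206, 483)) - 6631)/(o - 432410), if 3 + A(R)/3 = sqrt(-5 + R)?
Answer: 64929/503788 - sqrt(-18411 + 3*sqrt(65))/503788 ≈ 0.12888 - 0.00026916*I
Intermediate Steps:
A(R) = -9 + 3*sqrt(-5 + R)
o = -71378
((sqrt(A(70) - 18402) + z(-206, 483)) - 6631)/(o - 432410) = ((sqrt((-9 + 3*sqrt(-5 + 70)) - 18402) + 283*(-206)) - 6631)/(-71378 - 432410) = ((sqrt((-9 + 3*sqrt(65)) - 18402) - 58298) - 6631)/(-503788) = ((sqrt(-18411 + 3*sqrt(65)) - 58298) - 6631)*(-1/503788) = ((-58298 + sqrt(-18411 + 3*sqrt(65))) - 6631)*(-1/503788) = (-64929 + sqrt(-18411 + 3*sqrt(65)))*(-1/503788) = 64929/503788 - sqrt(-18411 + 3*sqrt(65))/503788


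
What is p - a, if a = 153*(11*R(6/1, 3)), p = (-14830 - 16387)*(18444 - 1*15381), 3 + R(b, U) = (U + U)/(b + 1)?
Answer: -669298452/7 ≈ -9.5614e+7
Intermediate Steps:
R(b, U) = -3 + 2*U/(1 + b) (R(b, U) = -3 + (U + U)/(b + 1) = -3 + (2*U)/(1 + b) = -3 + 2*U/(1 + b))
p = -95617671 (p = -31217*(18444 - 15381) = -31217*3063 = -95617671)
a = -25245/7 (a = 153*(11*((-3 - 18/1 + 2*3)/(1 + 6/1))) = 153*(11*((-3 - 18 + 6)/(1 + 6*1))) = 153*(11*((-3 - 3*6 + 6)/(1 + 6))) = 153*(11*((-3 - 18 + 6)/7)) = 153*(11*((⅐)*(-15))) = 153*(11*(-15/7)) = 153*(-165/7) = -25245/7 ≈ -3606.4)
p - a = -95617671 - 1*(-25245/7) = -95617671 + 25245/7 = -669298452/7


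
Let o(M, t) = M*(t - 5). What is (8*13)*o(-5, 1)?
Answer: 2080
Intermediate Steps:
o(M, t) = M*(-5 + t)
(8*13)*o(-5, 1) = (8*13)*(-5*(-5 + 1)) = 104*(-5*(-4)) = 104*20 = 2080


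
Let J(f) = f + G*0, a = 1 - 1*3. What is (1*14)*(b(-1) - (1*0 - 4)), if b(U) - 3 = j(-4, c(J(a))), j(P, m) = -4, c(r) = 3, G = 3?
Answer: 42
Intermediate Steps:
a = -2 (a = 1 - 3 = -2)
J(f) = f (J(f) = f + 3*0 = f + 0 = f)
b(U) = -1 (b(U) = 3 - 4 = -1)
(1*14)*(b(-1) - (1*0 - 4)) = (1*14)*(-1 - (1*0 - 4)) = 14*(-1 - (0 - 4)) = 14*(-1 - 1*(-4)) = 14*(-1 + 4) = 14*3 = 42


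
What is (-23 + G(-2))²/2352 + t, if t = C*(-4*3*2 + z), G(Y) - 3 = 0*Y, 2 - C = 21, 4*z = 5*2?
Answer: 120149/294 ≈ 408.67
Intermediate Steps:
z = 5/2 (z = (5*2)/4 = (¼)*10 = 5/2 ≈ 2.5000)
C = -19 (C = 2 - 1*21 = 2 - 21 = -19)
G(Y) = 3 (G(Y) = 3 + 0*Y = 3 + 0 = 3)
t = 817/2 (t = -19*(-4*3*2 + 5/2) = -19*(-12*2 + 5/2) = -19*(-24 + 5/2) = -19*(-43/2) = 817/2 ≈ 408.50)
(-23 + G(-2))²/2352 + t = (-23 + 3)²/2352 + 817/2 = (-20)²*(1/2352) + 817/2 = 400*(1/2352) + 817/2 = 25/147 + 817/2 = 120149/294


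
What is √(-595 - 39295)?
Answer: I*√39890 ≈ 199.72*I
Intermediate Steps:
√(-595 - 39295) = √(-39890) = I*√39890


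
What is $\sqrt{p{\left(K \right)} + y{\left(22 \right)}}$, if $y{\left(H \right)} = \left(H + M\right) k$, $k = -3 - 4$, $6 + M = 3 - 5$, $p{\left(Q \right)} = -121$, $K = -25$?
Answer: $i \sqrt{219} \approx 14.799 i$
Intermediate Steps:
$M = -8$ ($M = -6 + \left(3 - 5\right) = -6 - 2 = -8$)
$k = -7$ ($k = -3 - 4 = -7$)
$y{\left(H \right)} = 56 - 7 H$ ($y{\left(H \right)} = \left(H - 8\right) \left(-7\right) = \left(-8 + H\right) \left(-7\right) = 56 - 7 H$)
$\sqrt{p{\left(K \right)} + y{\left(22 \right)}} = \sqrt{-121 + \left(56 - 154\right)} = \sqrt{-121 - 98} = \sqrt{-219} = i \sqrt{219}$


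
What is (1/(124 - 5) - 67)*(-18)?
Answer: 143496/119 ≈ 1205.8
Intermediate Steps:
(1/(124 - 5) - 67)*(-18) = (1/119 - 67)*(-18) = -7972/119*(-18) = 143496/119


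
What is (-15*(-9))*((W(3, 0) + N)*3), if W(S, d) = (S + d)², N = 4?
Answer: 5265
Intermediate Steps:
(-15*(-9))*((W(3, 0) + N)*3) = (-15*(-9))*(((3 + 0)² + 4)*3) = 135*((3² + 4)*3) = 135*((9 + 4)*3) = 135*(13*3) = 135*39 = 5265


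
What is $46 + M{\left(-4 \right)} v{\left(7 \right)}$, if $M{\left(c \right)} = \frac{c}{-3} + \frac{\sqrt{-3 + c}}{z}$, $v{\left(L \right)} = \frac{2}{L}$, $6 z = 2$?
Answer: $\frac{974}{21} + \frac{6 i \sqrt{7}}{7} \approx 46.381 + 2.2678 i$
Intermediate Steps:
$z = \frac{1}{3}$ ($z = \frac{1}{6} \cdot 2 = \frac{1}{3} \approx 0.33333$)
$M{\left(c \right)} = 3 \sqrt{-3 + c} - \frac{c}{3}$ ($M{\left(c \right)} = \frac{c}{-3} + \sqrt{-3 + c} \frac{1}{\frac{1}{3}} = c \left(- \frac{1}{3}\right) + \sqrt{-3 + c} 3 = - \frac{c}{3} + 3 \sqrt{-3 + c} = 3 \sqrt{-3 + c} - \frac{c}{3}$)
$46 + M{\left(-4 \right)} v{\left(7 \right)} = 46 + \left(3 \sqrt{-3 - 4} - - \frac{4}{3}\right) \frac{2}{7} = 46 + \left(3 \sqrt{-7} + \frac{4}{3}\right) 2 \cdot \frac{1}{7} = 46 + \left(3 i \sqrt{7} + \frac{4}{3}\right) \frac{2}{7} = 46 + \left(\frac{4}{3} + 3 i \sqrt{7}\right) \frac{2}{7} = 46 + \left(\frac{8}{21} + \frac{6 i \sqrt{7}}{7}\right) = \frac{974}{21} + \frac{6 i \sqrt{7}}{7}$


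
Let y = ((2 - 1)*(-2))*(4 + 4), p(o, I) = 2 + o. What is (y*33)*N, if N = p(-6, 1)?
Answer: 2112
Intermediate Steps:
N = -4 (N = 2 - 6 = -4)
y = -16 (y = (1*(-2))*8 = -2*8 = -16)
(y*33)*N = -16*33*(-4) = -528*(-4) = 2112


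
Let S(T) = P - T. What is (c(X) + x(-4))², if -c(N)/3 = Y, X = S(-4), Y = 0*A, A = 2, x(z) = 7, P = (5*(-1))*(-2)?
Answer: 49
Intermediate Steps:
P = 10 (P = -5*(-2) = 10)
S(T) = 10 - T
Y = 0 (Y = 0*2 = 0)
X = 14 (X = 10 - 1*(-4) = 10 + 4 = 14)
c(N) = 0 (c(N) = -3*0 = 0)
(c(X) + x(-4))² = (0 + 7)² = 7² = 49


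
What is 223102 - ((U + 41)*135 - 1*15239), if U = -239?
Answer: 265071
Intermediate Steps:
223102 - ((U + 41)*135 - 1*15239) = 223102 - ((-239 + 41)*135 - 1*15239) = 223102 - (-198*135 - 15239) = 223102 - (-26730 - 15239) = 223102 - 1*(-41969) = 223102 + 41969 = 265071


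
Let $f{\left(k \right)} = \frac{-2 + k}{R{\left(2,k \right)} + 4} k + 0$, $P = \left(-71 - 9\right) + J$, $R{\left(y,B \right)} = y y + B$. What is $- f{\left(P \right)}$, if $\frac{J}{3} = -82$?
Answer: $\frac{53464}{159} \approx 336.25$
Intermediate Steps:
$J = -246$ ($J = 3 \left(-82\right) = -246$)
$R{\left(y,B \right)} = B + y^{2}$ ($R{\left(y,B \right)} = y^{2} + B = B + y^{2}$)
$P = -326$ ($P = \left(-71 - 9\right) - 246 = -80 - 246 = -326$)
$f{\left(k \right)} = \frac{k \left(-2 + k\right)}{8 + k}$ ($f{\left(k \right)} = \frac{-2 + k}{\left(k + 2^{2}\right) + 4} k + 0 = \frac{-2 + k}{\left(k + 4\right) + 4} k + 0 = \frac{-2 + k}{\left(4 + k\right) + 4} k + 0 = \frac{-2 + k}{8 + k} k + 0 = \frac{k \left(-2 + k\right)}{8 + k} + 0 = \frac{k \left(-2 + k\right)}{8 + k}$)
$- f{\left(P \right)} = - \frac{\left(-326\right) \left(-2 - 326\right)}{8 - 326} = - \frac{\left(-326\right) \left(-328\right)}{-318} = - \frac{\left(-326\right) \left(-1\right) \left(-328\right)}{318} = \left(-1\right) \left(- \frac{53464}{159}\right) = \frac{53464}{159}$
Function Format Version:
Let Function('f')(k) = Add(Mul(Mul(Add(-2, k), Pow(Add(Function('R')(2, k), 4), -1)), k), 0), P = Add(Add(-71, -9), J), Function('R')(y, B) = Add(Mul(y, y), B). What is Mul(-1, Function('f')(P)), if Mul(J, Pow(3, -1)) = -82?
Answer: Rational(53464, 159) ≈ 336.25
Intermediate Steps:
J = -246 (J = Mul(3, -82) = -246)
Function('R')(y, B) = Add(B, Pow(y, 2)) (Function('R')(y, B) = Add(Pow(y, 2), B) = Add(B, Pow(y, 2)))
P = -326 (P = Add(Add(-71, -9), -246) = Add(-80, -246) = -326)
Function('f')(k) = Mul(k, Pow(Add(8, k), -1), Add(-2, k)) (Function('f')(k) = Add(Mul(Mul(Add(-2, k), Pow(Add(Add(k, Pow(2, 2)), 4), -1)), k), 0) = Add(Mul(Mul(Add(-2, k), Pow(Add(Add(k, 4), 4), -1)), k), 0) = Add(Mul(Mul(Add(-2, k), Pow(Add(Add(4, k), 4), -1)), k), 0) = Add(Mul(Mul(Add(-2, k), Pow(Add(8, k), -1)), k), 0) = Add(Mul(Mul(Pow(Add(8, k), -1), Add(-2, k)), k), 0) = Add(Mul(k, Pow(Add(8, k), -1), Add(-2, k)), 0) = Mul(k, Pow(Add(8, k), -1), Add(-2, k)))
Mul(-1, Function('f')(P)) = Mul(-1, Mul(-326, Pow(Add(8, -326), -1), Add(-2, -326))) = Mul(-1, Mul(-326, Pow(-318, -1), -328)) = Mul(-1, Mul(-326, Rational(-1, 318), -328)) = Mul(-1, Rational(-53464, 159)) = Rational(53464, 159)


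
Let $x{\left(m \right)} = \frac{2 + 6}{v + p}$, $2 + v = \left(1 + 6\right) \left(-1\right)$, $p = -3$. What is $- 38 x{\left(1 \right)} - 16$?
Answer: $\frac{28}{3} \approx 9.3333$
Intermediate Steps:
$v = -9$ ($v = -2 + \left(1 + 6\right) \left(-1\right) = -2 + 7 \left(-1\right) = -2 - 7 = -9$)
$x{\left(m \right)} = - \frac{2}{3}$ ($x{\left(m \right)} = \frac{2 + 6}{-9 - 3} = \frac{8}{-12} = 8 \left(- \frac{1}{12}\right) = - \frac{2}{3}$)
$- 38 x{\left(1 \right)} - 16 = \left(-38\right) \left(- \frac{2}{3}\right) - 16 = \frac{76}{3} - 16 = \frac{28}{3}$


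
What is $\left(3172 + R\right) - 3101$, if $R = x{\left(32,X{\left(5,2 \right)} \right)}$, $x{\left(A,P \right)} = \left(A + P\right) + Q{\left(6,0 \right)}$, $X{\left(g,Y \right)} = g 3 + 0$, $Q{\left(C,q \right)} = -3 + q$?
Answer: $115$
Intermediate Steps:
$X{\left(g,Y \right)} = 3 g$ ($X{\left(g,Y \right)} = 3 g + 0 = 3 g$)
$x{\left(A,P \right)} = -3 + A + P$ ($x{\left(A,P \right)} = \left(A + P\right) + \left(-3 + 0\right) = \left(A + P\right) - 3 = -3 + A + P$)
$R = 44$ ($R = -3 + 32 + 3 \cdot 5 = -3 + 32 + 15 = 44$)
$\left(3172 + R\right) - 3101 = \left(3172 + 44\right) - 3101 = 3216 - 3101 = 115$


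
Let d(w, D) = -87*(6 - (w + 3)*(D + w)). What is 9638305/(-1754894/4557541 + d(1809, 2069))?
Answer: 43926970208005/2786220375629416 ≈ 0.015766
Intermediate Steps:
d(w, D) = -522 + 87*(3 + w)*(D + w) (d(w, D) = -87*(6 - (3 + w)*(D + w)) = -522 + 87*(3 + w)*(D + w))
9638305/(-1754894/4557541 + d(1809, 2069)) = 9638305/(-1754894/4557541 + (-522 + 87*1809² + 261*2069 + 261*1809 + 87*2069*1809)) = 9638305/(-1754894*1/4557541 + (-522 + 87*3272481 + 540009 + 472149 + 325625427)) = 9638305/(-1754894/4557541 + (-522 + 284705847 + 540009 + 472149 + 325625427)) = 9638305/(-1754894/4557541 + 611342910) = 9638305/(2786220375629416/4557541) = 9638305*(4557541/2786220375629416) = 43926970208005/2786220375629416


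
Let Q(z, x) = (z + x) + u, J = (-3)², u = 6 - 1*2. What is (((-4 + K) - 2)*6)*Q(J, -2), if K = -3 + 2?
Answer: -462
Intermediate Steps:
K = -1
u = 4 (u = 6 - 2 = 4)
J = 9
Q(z, x) = 4 + x + z (Q(z, x) = (z + x) + 4 = (x + z) + 4 = 4 + x + z)
(((-4 + K) - 2)*6)*Q(J, -2) = (((-4 - 1) - 2)*6)*(4 - 2 + 9) = ((-5 - 2)*6)*11 = -7*6*11 = -42*11 = -462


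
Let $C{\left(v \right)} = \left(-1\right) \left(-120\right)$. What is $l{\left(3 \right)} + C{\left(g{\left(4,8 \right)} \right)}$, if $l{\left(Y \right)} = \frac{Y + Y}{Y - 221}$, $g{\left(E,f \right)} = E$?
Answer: $\frac{13077}{109} \approx 119.97$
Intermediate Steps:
$C{\left(v \right)} = 120$
$l{\left(Y \right)} = \frac{2 Y}{-221 + Y}$
$l{\left(3 \right)} + C{\left(g{\left(4,8 \right)} \right)} = 2 \cdot 3 \frac{1}{-221 + 3} + 120 = 2 \cdot 3 \frac{1}{-218} + 120 = 2 \cdot 3 \left(- \frac{1}{218}\right) + 120 = - \frac{3}{109} + 120 = \frac{13077}{109}$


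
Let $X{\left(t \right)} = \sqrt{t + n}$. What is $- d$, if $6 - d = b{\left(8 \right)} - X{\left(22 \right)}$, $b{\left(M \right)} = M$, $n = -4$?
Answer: $2 - 3 \sqrt{2} \approx -2.2426$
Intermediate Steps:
$X{\left(t \right)} = \sqrt{-4 + t}$ ($X{\left(t \right)} = \sqrt{t - 4} = \sqrt{-4 + t}$)
$d = -2 + 3 \sqrt{2}$ ($d = 6 - \left(8 - \sqrt{-4 + 22}\right) = 6 - \left(8 - \sqrt{18}\right) = 6 - \left(8 - 3 \sqrt{2}\right) = -2 + 3 \sqrt{2} \approx 2.2426$)
$- d = - (-2 + 3 \sqrt{2}) = 2 - 3 \sqrt{2}$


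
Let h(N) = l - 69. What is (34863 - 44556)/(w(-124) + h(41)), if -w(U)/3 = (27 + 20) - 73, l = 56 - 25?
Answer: -9693/40 ≈ -242.32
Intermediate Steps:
l = 31
w(U) = 78 (w(U) = -3*((27 + 20) - 73) = -3*(47 - 73) = -3*(-26) = 78)
h(N) = -38 (h(N) = 31 - 69 = -38)
(34863 - 44556)/(w(-124) + h(41)) = (34863 - 44556)/(78 - 38) = -9693/40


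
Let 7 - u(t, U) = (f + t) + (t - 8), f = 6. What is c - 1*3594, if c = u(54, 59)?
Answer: -3693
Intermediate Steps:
u(t, U) = 9 - 2*t (u(t, U) = 7 - ((6 + t) + (t - 8)) = 7 - ((6 + t) + (-8 + t)) = 7 - (-2 + 2*t) = 7 + (2 - 2*t) = 9 - 2*t)
c = -99 (c = 9 - 2*54 = 9 - 108 = -99)
c - 1*3594 = -99 - 1*3594 = -99 - 3594 = -3693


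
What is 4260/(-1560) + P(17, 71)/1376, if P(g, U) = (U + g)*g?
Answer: -3675/2236 ≈ -1.6436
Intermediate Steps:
P(g, U) = g*(U + g)
4260/(-1560) + P(17, 71)/1376 = 4260/(-1560) + (17*(71 + 17))/1376 = 4260*(-1/1560) + (17*88)*(1/1376) = -71/26 + 1496*(1/1376) = -71/26 + 187/172 = -3675/2236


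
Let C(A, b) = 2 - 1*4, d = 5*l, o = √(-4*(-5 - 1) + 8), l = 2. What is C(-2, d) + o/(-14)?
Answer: -2 - 2*√2/7 ≈ -2.4041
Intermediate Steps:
o = 4*√2 (o = √(-4*(-6) + 8) = √(24 + 8) = √32 = 4*√2 ≈ 5.6569)
d = 10 (d = 5*2 = 10)
C(A, b) = -2 (C(A, b) = 2 - 4 = -2)
C(-2, d) + o/(-14) = -2 + (4*√2)/(-14) = -2 + (4*√2)*(-1/14) = -2 - 2*√2/7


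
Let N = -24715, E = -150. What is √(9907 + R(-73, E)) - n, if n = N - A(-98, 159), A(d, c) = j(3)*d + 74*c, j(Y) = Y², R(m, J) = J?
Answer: 35599 + √9757 ≈ 35698.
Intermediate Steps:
A(d, c) = 9*d + 74*c (A(d, c) = 3²*d + 74*c = 9*d + 74*c)
n = -35599 (n = -24715 - (9*(-98) + 74*159) = -24715 - (-882 + 11766) = -24715 - 1*10884 = -24715 - 10884 = -35599)
√(9907 + R(-73, E)) - n = √(9907 - 150) - 1*(-35599) = √9757 + 35599 = 35599 + √9757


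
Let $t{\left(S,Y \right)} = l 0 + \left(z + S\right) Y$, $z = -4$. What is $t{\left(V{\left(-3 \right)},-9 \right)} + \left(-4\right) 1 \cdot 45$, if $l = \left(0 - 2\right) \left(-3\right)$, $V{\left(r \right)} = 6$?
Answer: $-198$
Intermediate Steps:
$l = 6$ ($l = \left(-2\right) \left(-3\right) = 6$)
$t{\left(S,Y \right)} = Y \left(-4 + S\right)$ ($t{\left(S,Y \right)} = 6 \cdot 0 + \left(-4 + S\right) Y = 0 + Y \left(-4 + S\right) = Y \left(-4 + S\right)$)
$t{\left(V{\left(-3 \right)},-9 \right)} + \left(-4\right) 1 \cdot 45 = - 9 \left(-4 + 6\right) + \left(-4\right) 1 \cdot 45 = \left(-9\right) 2 - 180 = -18 - 180 = -198$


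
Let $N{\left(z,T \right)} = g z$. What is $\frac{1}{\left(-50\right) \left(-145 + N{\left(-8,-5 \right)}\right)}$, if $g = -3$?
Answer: $\frac{1}{6050} \approx 0.00016529$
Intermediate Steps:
$N{\left(z,T \right)} = - 3 z$
$\frac{1}{\left(-50\right) \left(-145 + N{\left(-8,-5 \right)}\right)} = \frac{1}{\left(-50\right) \left(-145 - -24\right)} = \frac{1}{\left(-50\right) \left(-145 + 24\right)} = \frac{1}{\left(-50\right) \left(-121\right)} = \frac{1}{6050}$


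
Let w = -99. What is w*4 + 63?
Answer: -333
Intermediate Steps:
w*4 + 63 = -99*4 + 63 = -396 + 63 = -333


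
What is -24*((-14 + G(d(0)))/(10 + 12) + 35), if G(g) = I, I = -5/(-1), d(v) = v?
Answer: -9132/11 ≈ -830.18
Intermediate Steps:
I = 5 (I = -5*(-1) = 5)
G(g) = 5
-24*((-14 + G(d(0)))/(10 + 12) + 35) = -24*((-14 + 5)/(10 + 12) + 35) = -24*(-9/22 + 35) = -24*761/22 = -9132/11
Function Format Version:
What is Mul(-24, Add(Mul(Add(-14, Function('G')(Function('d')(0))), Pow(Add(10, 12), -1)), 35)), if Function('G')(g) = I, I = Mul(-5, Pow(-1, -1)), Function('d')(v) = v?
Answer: Rational(-9132, 11) ≈ -830.18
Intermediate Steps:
I = 5 (I = Mul(-5, -1) = 5)
Function('G')(g) = 5
Mul(-24, Add(Mul(Add(-14, Function('G')(Function('d')(0))), Pow(Add(10, 12), -1)), 35)) = Mul(-24, Add(Mul(Add(-14, 5), Pow(Add(10, 12), -1)), 35)) = Mul(-24, Add(Mul(-9, Pow(22, -1)), 35)) = Mul(-24, Add(Mul(-9, Rational(1, 22)), 35)) = Mul(-24, Add(Rational(-9, 22), 35)) = Mul(-24, Rational(761, 22)) = Rational(-9132, 11)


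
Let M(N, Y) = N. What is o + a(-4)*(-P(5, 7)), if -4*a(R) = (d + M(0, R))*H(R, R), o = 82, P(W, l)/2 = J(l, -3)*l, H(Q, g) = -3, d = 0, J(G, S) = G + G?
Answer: 82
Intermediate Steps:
J(G, S) = 2*G
P(W, l) = 4*l² (P(W, l) = 2*((2*l)*l) = 2*(2*l²) = 4*l²)
a(R) = 0 (a(R) = -(0 + 0)*(-3)/4 = -0*(-3) = -¼*0 = 0)
o + a(-4)*(-P(5, 7)) = 82 + 0*(-4*7²) = 82 + 0*(-4*49) = 82 + 0*(-1*196) = 82 + 0*(-196) = 82 + 0 = 82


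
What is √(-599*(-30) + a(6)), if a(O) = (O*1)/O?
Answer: √17971 ≈ 134.06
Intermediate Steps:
a(O) = 1 (a(O) = O/O = 1)
√(-599*(-30) + a(6)) = √(-599*(-30) + 1) = √(17970 + 1) = √17971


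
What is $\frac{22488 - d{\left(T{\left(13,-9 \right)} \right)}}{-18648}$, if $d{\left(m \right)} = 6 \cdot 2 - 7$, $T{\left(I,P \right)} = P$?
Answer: $- \frac{22483}{18648} \approx -1.2057$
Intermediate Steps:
$d{\left(m \right)} = 5$ ($d{\left(m \right)} = 12 - 7 = 5$)
$\frac{22488 - d{\left(T{\left(13,-9 \right)} \right)}}{-18648} = \frac{22488 - 5}{-18648} = \left(22488 - 5\right) \left(- \frac{1}{18648}\right) = 22483 \left(- \frac{1}{18648}\right) = - \frac{22483}{18648}$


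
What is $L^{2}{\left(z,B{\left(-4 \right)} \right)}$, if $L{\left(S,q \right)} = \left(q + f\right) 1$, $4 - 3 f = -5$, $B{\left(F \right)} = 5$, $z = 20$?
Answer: $64$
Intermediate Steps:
$f = 3$ ($f = \frac{4}{3} - - \frac{5}{3} = \frac{4}{3} + \frac{5}{3} = 3$)
$L{\left(S,q \right)} = 3 + q$ ($L{\left(S,q \right)} = \left(q + 3\right) 1 = \left(3 + q\right) 1 = 3 + q$)
$L^{2}{\left(z,B{\left(-4 \right)} \right)} = \left(3 + 5\right)^{2} = 8^{2} = 64$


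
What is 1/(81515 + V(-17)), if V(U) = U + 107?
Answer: 1/81605 ≈ 1.2254e-5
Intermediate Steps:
V(U) = 107 + U
1/(81515 + V(-17)) = 1/(81515 + (107 - 17)) = 1/(81515 + 90) = 1/81605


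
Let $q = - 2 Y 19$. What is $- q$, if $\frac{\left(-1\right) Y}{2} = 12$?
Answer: $-912$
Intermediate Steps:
$Y = -24$ ($Y = \left(-2\right) 12 = -24$)
$q = 912$ ($q = \left(-2\right) \left(-24\right) 19 = 48 \cdot 19 = 912$)
$- q = \left(-1\right) 912 = -912$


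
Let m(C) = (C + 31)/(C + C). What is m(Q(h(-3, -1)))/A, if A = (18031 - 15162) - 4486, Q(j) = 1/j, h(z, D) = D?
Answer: 5/539 ≈ 0.0092764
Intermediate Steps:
m(C) = (31 + C)/(2*C) (m(C) = (31 + C)/((2*C)) = (31 + C)*(1/(2*C)) = (31 + C)/(2*C))
A = -1617 (A = 2869 - 4486 = -1617)
m(Q(h(-3, -1)))/A = ((31 + 1/(-1))/(2*(1/(-1))))/(-1617) = ((½)*(31 - 1)/(-1))*(-1/1617) = ((½)*(-1)*30)*(-1/1617) = -15*(-1/1617) = 5/539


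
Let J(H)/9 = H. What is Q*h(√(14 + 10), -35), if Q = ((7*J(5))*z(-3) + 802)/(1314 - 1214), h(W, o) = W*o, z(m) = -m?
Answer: -12229*√6/10 ≈ -2995.5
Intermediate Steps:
J(H) = 9*H
Q = 1747/100 (Q = ((7*(9*5))*(-1*(-3)) + 802)/(1314 - 1214) = ((7*45)*3 + 802)/100 = (315*3 + 802)*(1/100) = (945 + 802)*(1/100) = 1747*(1/100) = 1747/100 ≈ 17.470)
Q*h(√(14 + 10), -35) = 1747*(√(14 + 10)*(-35))/100 = 1747*(√24*(-35))/100 = 1747*((2*√6)*(-35))/100 = 1747*(-70*√6)/100 = -12229*√6/10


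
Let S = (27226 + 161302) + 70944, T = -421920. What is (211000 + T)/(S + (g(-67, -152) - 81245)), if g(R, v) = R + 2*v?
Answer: -26365/22232 ≈ -1.1859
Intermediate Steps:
S = 259472 (S = 188528 + 70944 = 259472)
(211000 + T)/(S + (g(-67, -152) - 81245)) = (211000 - 421920)/(259472 + ((-67 + 2*(-152)) - 81245)) = -210920/(259472 + ((-67 - 304) - 81245)) = -210920/(259472 + (-371 - 81245)) = -210920/(259472 - 81616) = -210920/177856 = -210920*1/177856 = -26365/22232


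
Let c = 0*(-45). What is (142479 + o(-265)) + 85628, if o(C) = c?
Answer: 228107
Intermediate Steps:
c = 0
o(C) = 0
(142479 + o(-265)) + 85628 = (142479 + 0) + 85628 = 142479 + 85628 = 228107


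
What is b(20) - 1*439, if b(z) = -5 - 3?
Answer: -447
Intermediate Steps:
b(z) = -8
b(20) - 1*439 = -8 - 1*439 = -8 - 439 = -447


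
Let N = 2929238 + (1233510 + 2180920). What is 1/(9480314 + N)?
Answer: 1/15823982 ≈ 6.3195e-8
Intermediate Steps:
N = 6343668 (N = 2929238 + 3414430 = 6343668)
1/(9480314 + N) = 1/(9480314 + 6343668) = 1/15823982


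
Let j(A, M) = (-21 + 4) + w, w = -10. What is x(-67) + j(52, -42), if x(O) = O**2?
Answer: 4462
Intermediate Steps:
j(A, M) = -27 (j(A, M) = (-21 + 4) - 10 = -17 - 10 = -27)
x(-67) + j(52, -42) = (-67)**2 - 27 = 4489 - 27 = 4462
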